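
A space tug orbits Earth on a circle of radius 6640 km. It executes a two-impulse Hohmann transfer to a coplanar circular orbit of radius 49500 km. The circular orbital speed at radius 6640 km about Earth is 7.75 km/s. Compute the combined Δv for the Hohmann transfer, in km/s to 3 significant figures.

From the circular-orbit relation v² = μ/r at r = 6640 km: μ = v²r = (7.75)² × 6640 = 3.98815×10^5 km³/s².
The Hohmann ellipse has a_t = (r₁ + r₂)/2 = 28070 km.
Circular speed at r₁: v₁ = √(μ/r₁) = √(3.98815×10^5/6640) = 7.7500 km/s.
Transfer-orbit speed at r₁ (vis-viva): v_p = √[μ(2/r₁ − 1/a_t)] = 10.292 km/s.
First burn Δv₁ = |v_p − v₁| = 2.542 km/s.
At r₂, v₂ = √(μ/r₂) = 2.8385 km/s.
Transfer-orbit speed at r₂: v_a = √[μ(2/r₂ − 1/a_t)] = 1.3805 km/s.
Second burn Δv₂ = |v₂ − v_a| = 1.458 km/s.
Δv = Δv₁ + Δv₂ = 2.542 + 1.458 = 4.000 km/s.

Δv = 4.00 km/s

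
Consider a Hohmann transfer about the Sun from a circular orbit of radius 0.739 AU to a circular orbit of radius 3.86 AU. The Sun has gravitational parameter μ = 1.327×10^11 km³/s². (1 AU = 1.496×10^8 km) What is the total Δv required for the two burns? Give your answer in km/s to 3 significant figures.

In km: r₁ = 0.739 × 1.496×10^8 = 1.105544×10^8 km; r₂ = 3.86 × 1.496×10^8 = 5.77456×10^8 km.
Semi-major axis of the transfer orbit: a_t = (1.105544×10^8 + 5.77456×10^8)/2 = 3.440052×10^8 km.
At r₁ the circular-orbit speed is v₁ = √(μ/r₁) = 34.6455 km/s.
On the transfer ellipse at r₁, vis-viva equation gives v_p = √[μ(2/r₁ − 1/a_t)] = 44.8874 km/s.
First burn Δv₁ = |v_p − v₁| = 10.242 km/s.
Circular speed at r₂: v₂ = √(μ/r₂) = 15.1592 km/s.
Transfer-orbit speed at r₂: v_a = √[μ(2/r₂ − 1/a_t)] = 8.59373 km/s.
Second burn Δv₂ = |v₂ − v_a| = 6.5655 km/s.
Total Δv = Δv₁ + Δv₂ = 16.81 km/s.

Δv = 16.8 km/s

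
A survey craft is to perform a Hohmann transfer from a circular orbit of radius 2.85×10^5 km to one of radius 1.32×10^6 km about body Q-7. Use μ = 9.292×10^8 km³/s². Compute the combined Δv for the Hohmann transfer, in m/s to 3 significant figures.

Transfer-ellipse semi-major axis a_t = (r₁ + r₂)/2 = (2.850×10^5 + 1.320×10^6)/2 = 8.025×10^5 km.
At r₁ the circular-orbit speed is v₁ = √(μ/r₁) = 57.10 km/s.
Transfer-orbit speed at r₁ (vis-viva equation): v_p = √[μ(2/r₁ − 1/a_t)] = 73.23 km/s.
First burn Δv₁ = |v_p − v₁| = 16.13 km/s.
Circular speed at r₂: v₂ = √(μ/r₂) = 26.53 km/s.
Transfer-orbit speed at r₂: v_a = √[μ(2/r₂ − 1/a_t)] = 15.81 km/s.
Second burn Δv₂ = |v₂ − v_a| = 10.72 km/s.
Δv = Δv₁ + Δv₂ = 16.13 + 10.72 = 26.85 km/s.

Δv = 26900 m/s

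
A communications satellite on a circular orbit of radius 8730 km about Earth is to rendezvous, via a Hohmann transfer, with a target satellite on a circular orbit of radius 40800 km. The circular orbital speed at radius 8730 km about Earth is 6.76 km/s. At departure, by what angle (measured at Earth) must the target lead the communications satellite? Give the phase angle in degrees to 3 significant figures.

From the circular-orbit relation v² = μ/r at r = 8730 km: μ = v²r = (6.76)² × 8730 = 3.98940×10^5 km³/s².
The Hohmann ellipse has a_t = (r₁ + r₂)/2 = 24765 km.
The half-period of the transfer ellipse is t = π√(a_t³/μ) = 19384.5 s.
The target's mean motion on its circular orbit is ω₂ = √(μ/r₂³) = 7.66414×10^-5 rad/s.
Angle swept by the target during transfer: ω₂·t = 1.4857 rad = 85.12°.
Arrival is 180° from departure on the ellipse, so φ = 180° − 85.12° = 94.9°.

φ = 94.9°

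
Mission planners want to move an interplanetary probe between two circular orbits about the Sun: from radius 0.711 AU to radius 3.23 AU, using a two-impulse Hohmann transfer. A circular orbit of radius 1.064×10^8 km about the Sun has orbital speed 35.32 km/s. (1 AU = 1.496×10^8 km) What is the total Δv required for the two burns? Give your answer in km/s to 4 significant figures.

Δv = 16.52 km/s

From the circular-orbit relation v² = μ/r at r = 1.064×10^8 km: μ = v²r = (35.32)² × 1.064×10^8 = 1.32734×10^11 km³/s².
In km: r₁ = 0.711 × 1.496×10^8 = 1.063656×10^8 km; r₂ = 3.23 × 1.496×10^8 = 4.83208×10^8 km.
Semi-major axis of the transfer orbit: a_t = (1.063656×10^8 + 4.83208×10^8)/2 = 2.947868×10^8 km.
At r₁ the circular-orbit speed is v₁ = √(μ/r₁) = 35.326 km/s.
On the transfer ellipse at r₁, v² = μ(2/r − 1/a) gives v_p = √[μ(2/r₁ − 1/a_t)] = 45.228 km/s.
First burn Δv₁ = |v_p − v₁| = 9.902 km/s.
At r₂, v₂ = √(μ/r₂) = 16.574 km/s.
Transfer-orbit speed at r₂: v_a = √[μ(2/r₂ − 1/a_t)] = 9.9557 km/s.
Second burn Δv₂ = |v₂ − v_a| = 6.618 km/s.
Δv = Δv₁ + Δv₂ = 9.902 + 6.618 = 16.52 km/s.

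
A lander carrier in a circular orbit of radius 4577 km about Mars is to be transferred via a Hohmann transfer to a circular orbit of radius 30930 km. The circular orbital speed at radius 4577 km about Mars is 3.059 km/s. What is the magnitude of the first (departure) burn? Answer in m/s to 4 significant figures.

Δv₁ = 978.6 m/s

From the circular-orbit relation v² = μ/r at r = 4577 km: μ = v²r = (3.059)² × 4577 = 42829.2 km³/s².
Semi-major axis of the transfer orbit: a_t = (4577 + 30930)/2 = 17753.5 km.
Circular speed at r = 4577 km: v_c = √(μ/r) = 3.0590 km/s.
Vis-viva on the transfer ellipse at r = 4577 km gives v_t = √[μ(2/r − 1/a_t)] = 4.0376 km/s.
Δv₁ = |v_t − v_c| = |4.0376 − 3.0590| = 0.9786 km/s.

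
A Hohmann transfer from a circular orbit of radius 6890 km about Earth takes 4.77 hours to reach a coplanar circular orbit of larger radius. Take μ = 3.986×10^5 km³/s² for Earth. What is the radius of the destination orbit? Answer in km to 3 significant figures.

r₂ = 38800 km

Transfer time t = 4.77 hours = 17172 s, and t = π√(a_t³/μ).
So a_t = (μ t²/π²)^(1/3) = (3.986×10^5 × (17172)² / π²)^(1/3) = 22836 km.
Since a_t = (r₁ + r₂)/2, r₂ = 2a_t − r₁ = 2×22836 − 6890 = 38782 km.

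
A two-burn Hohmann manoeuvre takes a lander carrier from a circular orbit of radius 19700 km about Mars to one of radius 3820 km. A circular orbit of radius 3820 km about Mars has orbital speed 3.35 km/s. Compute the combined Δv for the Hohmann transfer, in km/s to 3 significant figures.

From the circular-orbit relation v² = μ/r at r = 3820 km: μ = v²r = (3.35)² × 3820 = 42869.9 km³/s².
Transfer-ellipse semi-major axis a_t = (r₁ + r₂)/2 = (19700 + 3820)/2 = 11760 km.
Circular speed at r₁: v₁ = √(μ/r₁) = √(42869.9/19700) = 1.4752 km/s.
Transfer-orbit speed at r₁ (vis-viva): v_a = √[μ(2/r₁ − 1/a_t)] = 0.84076 km/s.
First burn Δv₁ = |v_a − v₁| = 0.6344 km/s.
Circular speed at r₂: v₂ = √(μ/r₂) = 3.3500 km/s.
Transfer-orbit speed at r₂: v_p = √[μ(2/r₂ − 1/a_t)] = 4.3359 km/s.
Second burn Δv₂ = |v₂ − v_p| = 0.9859 km/s.
Total Δv = Δv₁ + Δv₂ = 1.620 km/s.

Δv = 1.62 km/s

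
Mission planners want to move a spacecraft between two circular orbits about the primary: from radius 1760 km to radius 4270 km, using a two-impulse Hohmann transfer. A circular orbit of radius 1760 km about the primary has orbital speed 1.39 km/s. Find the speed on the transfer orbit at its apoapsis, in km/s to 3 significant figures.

From the circular-orbit relation v² = μ/r at r = 1760 km: μ = v²r = (1.39)² × 1760 = 3400.50 km³/s².
The Hohmann ellipse has a_t = (r₁ + r₂)/2 = 3015 km.
At apoapsis, r = 4270 km.
Vis-viva: v = √[μ(2/r − 1/a_t)] = √[3400.50 × (2/4270 − 1/3015)] = 0.6818 km/s.

v = 0.682 km/s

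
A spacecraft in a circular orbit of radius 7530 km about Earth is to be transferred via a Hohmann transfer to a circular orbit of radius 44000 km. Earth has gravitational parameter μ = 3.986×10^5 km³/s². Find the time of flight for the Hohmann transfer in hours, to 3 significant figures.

t = 5.72 hours

Transfer-ellipse semi-major axis a_t = (r₁ + r₂)/2 = (7530 + 44000)/2 = 25765 km.
Transfer time t = π√(a_t³/μ) = π√((25765)³ / 3.986×10^5) = 20580 s.
Converting: 20580 s ÷ 3600 s/hour = 5.72 hours.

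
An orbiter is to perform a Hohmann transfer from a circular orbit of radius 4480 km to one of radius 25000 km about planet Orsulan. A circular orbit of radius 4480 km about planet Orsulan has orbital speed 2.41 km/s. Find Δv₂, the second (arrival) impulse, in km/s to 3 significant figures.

Δv₂ = 0.458 km/s

From the circular-orbit relation v² = μ/r at r = 4480 km: μ = v²r = (2.41)² × 4480 = 26020.3 km³/s².
Semi-major axis of the transfer orbit: a_t = (4480 + 25000)/2 = 14740 km.
On the circular orbit at r = 25000 km, v_c = √(μ/r) = 1.0202 km/s.
Transfer-orbit speed at the same r (vis-viva, a = a_t): v_t = √[μ(2/r − 1/a_t)] = 0.56244 km/s.
Δv₂ = |v_t − v_c| = |0.56244 − 1.0202| = 0.4578 km/s.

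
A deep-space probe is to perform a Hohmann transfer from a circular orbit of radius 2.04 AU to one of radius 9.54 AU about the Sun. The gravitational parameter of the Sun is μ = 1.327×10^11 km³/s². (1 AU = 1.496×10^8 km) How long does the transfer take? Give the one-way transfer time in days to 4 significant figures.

In km: r₁ = 2.04 × 1.496×10^8 = 3.05184×10^8 km; r₂ = 9.54 × 1.496×10^8 = 1.427184×10^9 km.
Semi-major axis of the transfer orbit: a_t = (3.05184×10^8 + 1.427184×10^9)/2 = 8.66184×10^8 km.
Half the transfer-orbit period gives t = π√(a_t³/μ) = 2.199×10^8 s.
Converting: 2.199×10^8 s ÷ 86400 s/day = 2545 days.

t = 2545 days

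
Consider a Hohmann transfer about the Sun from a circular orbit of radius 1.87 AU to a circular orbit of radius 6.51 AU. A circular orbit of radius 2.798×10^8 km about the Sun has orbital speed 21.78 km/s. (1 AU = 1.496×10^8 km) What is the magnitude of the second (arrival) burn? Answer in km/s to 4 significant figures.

From the circular-orbit relation v² = μ/r at r = 2.798×10^8 km: μ = v²r = (21.78)² × 2.798×10^8 = 1.32728×10^11 km³/s².
In km: r₁ = 1.87 × 1.496×10^8 = 2.79752×10^8 km; r₂ = 6.51 × 1.496×10^8 = 9.73896×10^8 km.
Transfer-ellipse semi-major axis a_t = (r₁ + r₂)/2 = (2.79752×10^8 + 9.73896×10^8)/2 = 6.26824×10^8 km.
On the circular orbit at r = 9.73896×10^8 km, v_c = √(μ/r) = 11.674 km/s.
Transfer-orbit speed at the same r (vis-viva, a = a_t): v_t = √[μ(2/r − 1/a_t)] = 7.7990 km/s.
Δv₂ = |v_t − v_c| = |7.7990 − 11.674| = 3.875 km/s.

Δv₂ = 3.875 km/s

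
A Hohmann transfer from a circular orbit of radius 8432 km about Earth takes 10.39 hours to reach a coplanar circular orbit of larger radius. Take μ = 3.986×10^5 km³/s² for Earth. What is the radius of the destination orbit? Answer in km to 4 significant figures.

Transfer time t = 10.39 hours = 37404 s, and t = π√(a_t³/μ).
So a_t = (μ t²/π²)^(1/3) = (3.986×10^5 × (37404)² / π²)^(1/3) = 38373 km.
Since a_t = (r₁ + r₂)/2, r₂ = 2a_t − r₁ = 2×38373 − 8432 = 68314 km.

r₂ = 68310 km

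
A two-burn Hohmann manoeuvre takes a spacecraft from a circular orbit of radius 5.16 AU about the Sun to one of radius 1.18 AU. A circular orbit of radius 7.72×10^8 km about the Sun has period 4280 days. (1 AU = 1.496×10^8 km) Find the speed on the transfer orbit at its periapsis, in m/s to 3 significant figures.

v = 35000 m/s

From Kepler's third law T² = 4π²r³/μ at r = 7.72×10^8 km, T = 4280 days = 4280 × 86400 s = 3.69792×10^8 s: μ = 4π²r³/T² = 1.32830×10^11 km³/s².
In km: r₁ = 5.16 × 1.496×10^8 = 7.71936×10^8 km; r₂ = 1.18 × 1.496×10^8 = 1.76528×10^8 km.
Semi-major axis of the transfer orbit: a_t = (7.71936×10^8 + 1.76528×10^8)/2 = 4.74232×10^8 km.
The periapsis of the transfer ellipse is at r = 1.76528×10^8 km.
From the vis-viva equation, v = √[μ(2/r − 1/a_t)] = 35.00 km/s.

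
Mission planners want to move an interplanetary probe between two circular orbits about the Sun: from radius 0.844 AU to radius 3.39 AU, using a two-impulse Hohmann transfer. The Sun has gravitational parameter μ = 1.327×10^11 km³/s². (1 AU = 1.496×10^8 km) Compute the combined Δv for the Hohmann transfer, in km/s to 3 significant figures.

In km: r₁ = 0.844 × 1.496×10^8 = 1.262624×10^8 km; r₂ = 3.39 × 1.496×10^8 = 5.07144×10^8 km.
Transfer-ellipse semi-major axis a_t = (r₁ + r₂)/2 = (1.262624×10^8 + 5.07144×10^8)/2 = 3.167032×10^8 km.
Circular speed at r₁: v₁ = √(μ/r₁) = √(1.327×10^11/1.262624×10^8) = 32.419 km/s.
On the transfer ellipse at r₁, vis-viva equation gives v_p = √[μ(2/r₁ − 1/a_t)] = 41.024 km/s.
First burn Δv₁ = |v_p − v₁| = 8.605 km/s.
Circular speed at r₂: v₂ = √(μ/r₂) = 16.176 km/s.
Transfer-orbit speed at r₂: v_a = √[μ(2/r₂ − 1/a_t)] = 10.214 km/s.
Second burn Δv₂ = |v₂ − v_a| = 5.962 km/s.
Total Δv = Δv₁ + Δv₂ = 14.57 km/s.

Δv = 14.6 km/s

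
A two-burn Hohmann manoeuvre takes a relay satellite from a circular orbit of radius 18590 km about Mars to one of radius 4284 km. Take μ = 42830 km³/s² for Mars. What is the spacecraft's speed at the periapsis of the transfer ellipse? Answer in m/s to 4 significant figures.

Semi-major axis of the transfer orbit: a_t = (18590 + 4284)/2 = 11437 km.
At periapsis, r = 4284 km.
From the vis-viva equation, v = √[μ(2/r − 1/a_t)] = 4.031 km/s.

v = 4031 m/s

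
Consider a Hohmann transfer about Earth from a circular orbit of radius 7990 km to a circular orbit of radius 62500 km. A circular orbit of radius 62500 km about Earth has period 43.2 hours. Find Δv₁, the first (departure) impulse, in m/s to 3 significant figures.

From Kepler's third law T² = 4π²r³/μ at r = 62500 km, T = 43.2 hours = 43.2 × 3600 s = 1.5552×10^5 s: μ = 4π²r³/T² = 3.98499×10^5 km³/s².
Semi-major axis of the transfer orbit: a_t = (7990 + 62500)/2 = 35245 km.
On the circular orbit at r = 7990 km, v_c = √(μ/r) = 7.062 km/s.
Vis-viva on the transfer ellipse at r = 7990 km gives v_t = √[μ(2/r − 1/a_t)] = 9.404 km/s.
Δv₁ = |v_t − v_c| = |9.404 − 7.062| = 2.342 km/s.

Δv₁ = 2340 m/s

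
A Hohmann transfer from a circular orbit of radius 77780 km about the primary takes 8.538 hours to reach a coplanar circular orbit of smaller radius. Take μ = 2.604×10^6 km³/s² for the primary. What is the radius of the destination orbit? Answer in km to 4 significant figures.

r₂ = 48090 km

Transfer time t = 8.538 hours = 30736.8 s, and t = π√(a_t³/μ).
So a_t = (μ t²/π²)^(1/3) = (2.604×10^6 × (30736.8)² / π²)^(1/3) = 62934 km.
Since a_t = (r₁ + r₂)/2, r₂ = 2a_t − r₁ = 2×62934 − 77780 = 48088 km.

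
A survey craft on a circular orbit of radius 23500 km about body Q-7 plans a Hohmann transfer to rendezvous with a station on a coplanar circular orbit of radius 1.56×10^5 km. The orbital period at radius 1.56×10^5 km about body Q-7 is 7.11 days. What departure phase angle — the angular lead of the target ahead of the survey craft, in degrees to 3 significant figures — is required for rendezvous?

From Kepler's third law T² = 4π²r³/μ at r = 1.56×10^5 km, T = 7.11 days = 7.11 × 86400 s = 6.14304×10^5 s: μ = 4π²r³/T² = 3.97161×10^5 km³/s².
Semi-major axis of the transfer orbit: a_t = (23500 + 1.560×10^5)/2 = 89750 km.
Transfer time t = π√(a_t³/μ) = 1.340×10^5 s.
The target's mean motion on its circular orbit is ω₂ = √(μ/r₂³) = 1.023×10^-5 rad/s.
Angle swept by the target during transfer: ω₂·t = 1.371 rad = 78.55°.
The survey craft traverses 180° on the transfer ellipse, so the target must lead by 180° − 78.55° = 101°.

φ = 101°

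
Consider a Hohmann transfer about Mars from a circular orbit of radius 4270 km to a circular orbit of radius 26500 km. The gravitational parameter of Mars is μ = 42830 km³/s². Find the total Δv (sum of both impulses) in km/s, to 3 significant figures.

Transfer-ellipse semi-major axis a_t = (r₁ + r₂)/2 = (4270 + 26500)/2 = 15385 km.
Circular speed at r₁: v₁ = √(μ/r₁) = √(42830/4270) = 3.1671 km/s.
Transfer-orbit speed at r₁ (v² = μ(2/r − 1/a)): v_p = √[μ(2/r₁ − 1/a_t)] = 4.1566 km/s.
First burn Δv₁ = |v_p − v₁| = 0.9895 km/s.
Circular speed at r₂: v₂ = √(μ/r₂) = 1.27131 km/s.
Transfer-orbit speed at r₂: v_a = √[μ(2/r₂ − 1/a_t)] = 0.669755 km/s.
Second burn Δv₂ = |v₂ − v_a| = 0.6016 km/s.
Δv = Δv₁ + Δv₂ = 0.9895 + 0.6016 = 1.591 km/s.

Δv = 1.59 km/s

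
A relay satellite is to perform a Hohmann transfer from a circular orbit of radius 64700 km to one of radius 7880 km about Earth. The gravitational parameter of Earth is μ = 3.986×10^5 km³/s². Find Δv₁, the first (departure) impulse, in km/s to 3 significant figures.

Semi-major axis of the transfer orbit: a_t = (64700 + 7880)/2 = 36290 km.
On the circular orbit at r = 64700 km, v_c = √(μ/r) = 2.482 km/s.
Vis-viva on the transfer ellipse at r = 64700 km gives v_t = √[μ(2/r − 1/a_t)] = 1.157 km/s.
Δv₁ = |v_t − v_c| = |1.157 − 2.482| = 1.325 km/s.

Δv₁ = 1.33 km/s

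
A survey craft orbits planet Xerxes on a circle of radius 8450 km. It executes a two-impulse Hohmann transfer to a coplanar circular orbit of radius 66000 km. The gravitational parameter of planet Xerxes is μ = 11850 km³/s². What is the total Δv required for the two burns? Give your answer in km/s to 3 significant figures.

Semi-major axis of the transfer orbit: a_t = (8450 + 66000)/2 = 37225 km.
Circular speed at r₁: v₁ = √(μ/r₁) = √(11850/8450) = 1.184216 km/s.
On the transfer ellipse at r₁, vis-viva equation gives v_p = √[μ(2/r₁ − 1/a_t)] = 1.576832 km/s.
First burn Δv₁ = |v_p − v₁| = 0.39262 km/s.
At r₂, v₂ = √(μ/r₂) = 0.42373 km/s.
Transfer-orbit speed at r₂: v_a = √[μ(2/r₂ − 1/a_t)] = 0.20188 km/s.
Second burn Δv₂ = |v₂ − v_a| = 0.22185 km/s.
Total Δv = Δv₁ + Δv₂ = 0.6145 km/s.

Δv = 0.614 km/s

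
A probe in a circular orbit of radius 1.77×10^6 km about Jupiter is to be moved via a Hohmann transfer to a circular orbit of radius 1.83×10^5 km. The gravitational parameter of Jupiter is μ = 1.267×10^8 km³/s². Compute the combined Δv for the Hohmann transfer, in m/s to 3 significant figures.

Δv = 13900 m/s

Transfer-ellipse semi-major axis a_t = (r₁ + r₂)/2 = (1.770×10^6 + 1.830×10^5)/2 = 9.765×10^5 km.
At r₁ the circular-orbit speed is v₁ = √(μ/r₁) = 8.461 km/s.
On the transfer ellipse at r₁, vis-viva gives v_a = √[μ(2/r₁ − 1/a_t)] = 3.663 km/s.
First burn Δv₁ = |v_a − v₁| = 4.798 km/s.
At r₂, v₂ = √(μ/r₂) = 26.3125 km/s.
Transfer-orbit speed at r₂: v_p = √[μ(2/r₂ − 1/a_t)] = 35.4253 km/s.
Second burn Δv₂ = |v₂ − v_p| = 9.113 km/s.
Total Δv = Δv₁ + Δv₂ = 13.91 km/s.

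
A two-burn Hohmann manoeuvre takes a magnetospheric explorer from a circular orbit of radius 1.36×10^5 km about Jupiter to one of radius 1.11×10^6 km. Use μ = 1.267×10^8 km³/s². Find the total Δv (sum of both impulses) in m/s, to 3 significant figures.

Δv = 15900 m/s

The Hohmann ellipse has a_t = (r₁ + r₂)/2 = 6.230×10^5 km.
Circular speed at r₁: v₁ = √(μ/r₁) = √(1.267×10^8/1.360×10^5) = 30.52 km/s.
Transfer-orbit speed at r₁ (v² = μ(2/r − 1/a)): v_p = √[μ(2/r₁ − 1/a_t)] = 40.74 km/s.
First burn Δv₁ = |v_p − v₁| = 10.22 km/s.
Circular speed at r₂: v₂ = √(μ/r₂) = 10.684 km/s.
Transfer-orbit speed at r₂: v_a = √[μ(2/r₂ − 1/a_t)] = 4.9917 km/s.
Second burn Δv₂ = |v₂ − v_a| = 5.692 km/s.
Total Δv = Δv₁ + Δv₂ = 15.91 km/s.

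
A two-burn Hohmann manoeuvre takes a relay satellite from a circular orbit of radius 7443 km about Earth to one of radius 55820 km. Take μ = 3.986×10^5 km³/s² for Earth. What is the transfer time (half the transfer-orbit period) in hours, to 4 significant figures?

The Hohmann ellipse has a_t = (r₁ + r₂)/2 = 31631.5 km.
Half the transfer-orbit period gives t = π√(a_t³/μ) = 27994 s.
Converting: 27994 s ÷ 3600 s/hour = 7.776 hours.

t = 7.776 hours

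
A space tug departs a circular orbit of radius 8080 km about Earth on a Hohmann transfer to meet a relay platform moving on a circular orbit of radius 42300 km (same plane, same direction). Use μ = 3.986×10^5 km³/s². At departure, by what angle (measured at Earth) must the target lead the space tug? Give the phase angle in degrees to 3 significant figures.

Transfer-ellipse semi-major axis a_t = (r₁ + r₂)/2 = (8080 + 42300)/2 = 25190 km.
Transfer time t = π√(a_t³/μ) = 19894 s.
The target's mean motion on its circular orbit is ω₂ = √(μ/r₂³) = 7.2570×10^-5 rad/s.
Angle swept by the target during transfer: ω₂·t = 1.4437 rad = 82.72°.
Arrival is 180° from departure on the ellipse, so φ = 180° − 82.72° = 97.3°.

φ = 97.3°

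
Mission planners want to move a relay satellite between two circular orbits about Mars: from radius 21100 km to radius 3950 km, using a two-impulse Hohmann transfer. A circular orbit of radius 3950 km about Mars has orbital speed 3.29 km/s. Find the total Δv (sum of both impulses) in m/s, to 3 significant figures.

Δv = 1600 m/s

From the circular-orbit relation v² = μ/r at r = 3950 km: μ = v²r = (3.29)² × 3950 = 42755.2 km³/s².
Semi-major axis of the transfer orbit: a_t = (21100 + 3950)/2 = 12525 km.
Circular speed at r₁: v₁ = √(μ/r₁) = √(42755.2/21100) = 1.4235 km/s.
On the transfer ellipse at r₁, vis-viva equation gives v_a = √[μ(2/r₁ − 1/a_t)] = 0.79940 km/s.
First burn Δv₁ = |v_a − v₁| = 0.6241 km/s.
At r₂, v₂ = √(μ/r₂) = 3.2900 km/s.
Transfer-orbit speed at r₂: v_p = √[μ(2/r₂ − 1/a_t)] = 4.2702 km/s.
Second burn Δv₂ = |v₂ − v_p| = 0.9802 km/s.
Total Δv = Δv₁ + Δv₂ = 1.604 km/s.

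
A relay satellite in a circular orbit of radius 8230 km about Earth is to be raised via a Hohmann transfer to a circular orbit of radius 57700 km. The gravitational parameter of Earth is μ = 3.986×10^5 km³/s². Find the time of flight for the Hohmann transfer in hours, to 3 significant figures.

Transfer-ellipse semi-major axis a_t = (r₁ + r₂)/2 = (8230 + 57700)/2 = 32965 km.
Transfer time t = π√(a_t³/μ) = π√((32965)³ / 3.986×10^5) = 29780 s.
Converting: 29780 s ÷ 3600 s/hour = 8.27 hours.

t = 8.27 hours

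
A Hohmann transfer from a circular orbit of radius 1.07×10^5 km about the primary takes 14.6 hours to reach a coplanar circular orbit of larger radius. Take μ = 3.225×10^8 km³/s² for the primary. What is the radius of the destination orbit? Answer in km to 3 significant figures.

Transfer time t = 14.6 hours = 52560 s, and t = π√(a_t³/μ).
So a_t = (μ t²/π²)^(1/3) = (3.225×10^8 × (52560)² / π²)^(1/3) = 4.4859×10^5 km.
Since a_t = (r₁ + r₂)/2, r₂ = 2a_t − r₁ = 2×4.4859×10^5 − 1.070×10^5 = 7.9018×10^5 km.

r₂ = 7.90×10^5 km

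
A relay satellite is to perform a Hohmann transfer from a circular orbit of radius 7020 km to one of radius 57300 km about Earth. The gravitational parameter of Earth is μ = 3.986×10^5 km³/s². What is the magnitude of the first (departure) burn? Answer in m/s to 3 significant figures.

Δv₁ = 2520 m/s

Transfer-ellipse semi-major axis a_t = (r₁ + r₂)/2 = (7020 + 57300)/2 = 32160 km.
Circular speed at r = 7020 km: v_c = √(μ/r) = 7.5353 km/s.
Transfer-orbit speed at the same r (vis-viva, a = a_t): v_t = √[μ(2/r − 1/a_t)] = 10.058 km/s.
Δv₁ = |v_t − v_c| = |10.058 − 7.5353| = 2.523 km/s.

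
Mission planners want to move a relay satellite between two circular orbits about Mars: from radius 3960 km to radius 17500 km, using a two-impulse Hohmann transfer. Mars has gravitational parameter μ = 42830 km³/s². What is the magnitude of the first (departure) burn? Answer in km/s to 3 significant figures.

The Hohmann ellipse has a_t = (r₁ + r₂)/2 = 10730 km.
On the circular orbit at r = 3960 km, v_c = √(μ/r) = 3.28872 km/s.
Vis-viva on the transfer ellipse at r = 3960 km gives v_t = √[μ(2/r − 1/a_t)] = 4.19996 km/s.
Δv₁ = |v_t − v_c| = |4.19996 − 3.28872| = 0.9112 km/s.

Δv₁ = 0.911 km/s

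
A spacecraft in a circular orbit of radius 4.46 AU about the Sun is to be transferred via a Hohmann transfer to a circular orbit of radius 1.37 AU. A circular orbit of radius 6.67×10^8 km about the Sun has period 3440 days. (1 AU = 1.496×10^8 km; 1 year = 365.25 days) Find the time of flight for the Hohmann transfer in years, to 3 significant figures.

From Kepler's third law T² = 4π²r³/μ at r = 6.67×10^8 km, T = 3440 days = 3440 × 86400 s = 2.97216×10^8 s: μ = 4π²r³/T² = 1.32615×10^11 km³/s².
In km: r₁ = 4.46 × 1.496×10^8 = 6.67216×10^8 km; r₂ = 1.37 × 1.496×10^8 = 2.04952×10^8 km.
Transfer-ellipse semi-major axis a_t = (r₁ + r₂)/2 = (6.67216×10^8 + 2.04952×10^8)/2 = 4.36084×10^8 km.
By Kepler's third law the transfer-orbit period is T = 2π√(a_t³/μ), so t = T/2 = 7.856×10^7 s.
Converting: 7.856×10^7 s ÷ 3.15576×10^7 s/year (365.25 × 86400) = 2.49 years.

t = 2.49 years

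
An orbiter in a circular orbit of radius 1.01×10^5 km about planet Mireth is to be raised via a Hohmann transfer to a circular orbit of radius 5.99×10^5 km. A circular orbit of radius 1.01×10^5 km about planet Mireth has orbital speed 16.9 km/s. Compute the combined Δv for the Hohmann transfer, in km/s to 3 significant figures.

From the circular-orbit relation v² = μ/r at r = 1.01×10^5 km: μ = v²r = (16.9)² × 1.01×10^5 = 2.88466×10^7 km³/s².
Transfer-ellipse semi-major axis a_t = (r₁ + r₂)/2 = (1.010×10^5 + 5.990×10^5)/2 = 3.500×10^5 km.
At r₁ the circular-orbit speed is v₁ = √(μ/r₁) = 16.900 km/s.
Transfer-orbit speed at r₁ (v² = μ(2/r − 1/a)): v_p = √[μ(2/r₁ − 1/a_t)] = 22.109 km/s.
First burn Δv₁ = |v_p − v₁| = 5.209 km/s.
Circular speed at r₂: v₂ = √(μ/r₂) = 6.940 km/s.
Transfer-orbit speed at r₂: v_a = √[μ(2/r₂ − 1/a_t)] = 3.728 km/s.
Second burn Δv₂ = |v₂ − v_a| = 3.212 km/s.
Total Δv = Δv₁ + Δv₂ = 8.421 km/s.

Δv = 8.42 km/s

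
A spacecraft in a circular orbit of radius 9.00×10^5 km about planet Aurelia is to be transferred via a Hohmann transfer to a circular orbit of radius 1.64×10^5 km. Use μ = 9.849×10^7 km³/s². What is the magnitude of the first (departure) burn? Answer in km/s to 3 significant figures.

Δv₁ = 4.65 km/s

Semi-major axis of the transfer orbit: a_t = (9.000×10^5 + 1.640×10^5)/2 = 5.320×10^5 km.
On the circular orbit at r = 9.000×10^5 km, v_c = √(μ/r) = 10.461 km/s.
Transfer-orbit speed at the same r (vis-viva, a = a_t): v_t = √[μ(2/r − 1/a_t)] = 5.8082 km/s.
Δv₁ = |v_t − v_c| = |5.8082 − 10.461| = 4.653 km/s.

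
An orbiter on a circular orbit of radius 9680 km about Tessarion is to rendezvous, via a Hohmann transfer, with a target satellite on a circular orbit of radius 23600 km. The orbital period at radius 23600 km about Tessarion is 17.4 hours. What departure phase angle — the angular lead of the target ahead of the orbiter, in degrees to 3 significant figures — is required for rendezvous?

From Kepler's third law T² = 4π²r³/μ at r = 23600 km, T = 17.4 hours = 17.4 × 3600 s = 62640 s: μ = 4π²r³/T² = 1.32249×10^5 km³/s².
Transfer-ellipse semi-major axis a_t = (r₁ + r₂)/2 = (9680 + 23600)/2 = 16640 km.
The half-period of the transfer ellipse is t = π√(a_t³/μ) = 18540 s.
The target's mean motion on its circular orbit is ω₂ = √(μ/r₂³) = 1.003×10^-4 rad/s.
Angle swept by the target during transfer: ω₂·t = 1.860 rad = 106.6°.
The orbiter traverses 180° on the transfer ellipse, so the target must lead by 180° − 106.6° = 73.4°.

φ = 73.4°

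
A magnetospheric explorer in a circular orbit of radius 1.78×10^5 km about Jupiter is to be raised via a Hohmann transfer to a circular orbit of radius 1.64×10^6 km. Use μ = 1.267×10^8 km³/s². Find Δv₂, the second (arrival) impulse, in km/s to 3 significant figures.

Semi-major axis of the transfer orbit: a_t = (1.780×10^5 + 1.640×10^6)/2 = 9.090×10^5 km.
On the circular orbit at r = 1.640×10^6 km, v_c = √(μ/r) = 8.790 km/s.
Transfer-orbit speed at the same r (vis-viva, a = a_t): v_t = √[μ(2/r − 1/a_t)] = 3.890 km/s.
Δv₂ = |v_t − v_c| = |3.890 − 8.790| = 4.900 km/s.

Δv₂ = 4.90 km/s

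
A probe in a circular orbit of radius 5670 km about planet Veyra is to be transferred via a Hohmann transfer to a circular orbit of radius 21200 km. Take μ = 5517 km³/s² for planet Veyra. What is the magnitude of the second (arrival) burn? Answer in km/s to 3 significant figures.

Semi-major axis of the transfer orbit: a_t = (5670 + 21200)/2 = 13435 km.
On the circular orbit at r = 21200 km, v_c = √(μ/r) = 0.5101 km/s.
Vis-viva on the transfer ellipse at r = 21200 km gives v_t = √[μ(2/r − 1/a_t)] = 0.3314 km/s.
Δv₂ = |v_t − v_c| = |0.3314 − 0.5101| = 0.1787 km/s.

Δv₂ = 0.179 km/s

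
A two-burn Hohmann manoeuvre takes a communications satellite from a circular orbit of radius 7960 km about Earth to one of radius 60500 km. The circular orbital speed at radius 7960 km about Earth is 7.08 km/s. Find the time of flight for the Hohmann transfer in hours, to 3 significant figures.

From the circular-orbit relation v² = μ/r at r = 7960 km: μ = v²r = (7.08)² × 7960 = 3.99006×10^5 km³/s².
The Hohmann ellipse has a_t = (r₁ + r₂)/2 = 34230 km.
Half the transfer-orbit period gives t = π√(a_t³/μ) = 31500 s.
Converting: 31500 s ÷ 3600 s/hour = 8.75 hours.

t = 8.75 hours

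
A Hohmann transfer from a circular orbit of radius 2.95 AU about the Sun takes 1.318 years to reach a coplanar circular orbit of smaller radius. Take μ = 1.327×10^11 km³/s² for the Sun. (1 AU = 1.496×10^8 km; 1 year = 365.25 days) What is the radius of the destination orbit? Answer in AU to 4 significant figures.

r₂ = 0.8662 AU

In km: r₁ = 2.95 × 1.496×10^8 = 4.4132×10^8 km.
Transfer time t = 1.318 years × 365.25 × 86400 s = 4.15929168×10^7 s, and t = π√(a_t³/μ).
So a_t = (μ t²/π²)^(1/3) = (1.327×10^11 × (4.15929168×10^7)² / π²)^(1/3) = 2.8545×10^8 km.
Since a_t = (r₁ + r₂)/2, r₂ = 2a_t − r₁ = 2×2.8545×10^8 − 4.4132×10^8 = 1.2958×10^8 km.
In AU: r₂ = 1.2958×10^8 / 1.496×10^8 = 0.8662 AU.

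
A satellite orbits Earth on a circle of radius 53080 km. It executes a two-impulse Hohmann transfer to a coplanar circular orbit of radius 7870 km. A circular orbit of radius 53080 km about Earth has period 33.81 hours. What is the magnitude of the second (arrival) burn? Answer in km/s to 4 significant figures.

Δv₂ = 2.275 km/s

From Kepler's third law T² = 4π²r³/μ at r = 53080 km, T = 33.81 hours = 33.81 × 3600 s = 1.21716×10^5 s: μ = 4π²r³/T² = 3.98526×10^5 km³/s².
Semi-major axis of the transfer orbit: a_t = (53080 + 7870)/2 = 30475 km.
On the circular orbit at r = 7870 km, v_c = √(μ/r) = 7.116 km/s.
Transfer-orbit speed at the same r (vis-viva, a = a_t): v_t = √[μ(2/r − 1/a_t)] = 9.391 km/s.
Δv₂ = |v_t − v_c| = |9.391 − 7.116| = 2.275 km/s.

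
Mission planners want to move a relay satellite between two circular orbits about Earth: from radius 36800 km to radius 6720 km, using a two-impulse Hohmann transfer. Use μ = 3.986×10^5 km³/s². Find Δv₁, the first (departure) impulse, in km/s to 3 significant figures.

Semi-major axis of the transfer orbit: a_t = (36800 + 6720)/2 = 21760 km.
On the circular orbit at r = 36800 km, v_c = √(μ/r) = 3.291 km/s.
Vis-viva on the transfer ellipse at r = 36800 km gives v_t = √[μ(2/r − 1/a_t)] = 1.829 km/s.
Δv₁ = |v_t − v_c| = |1.829 − 3.291| = 1.462 km/s.

Δv₁ = 1.46 km/s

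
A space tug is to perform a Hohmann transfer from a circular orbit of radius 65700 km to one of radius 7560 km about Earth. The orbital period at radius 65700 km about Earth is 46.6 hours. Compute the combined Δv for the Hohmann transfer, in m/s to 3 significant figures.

From Kepler's third law T² = 4π²r³/μ at r = 65700 km, T = 46.6 hours = 46.6 × 3600 s = 1.6776×10^5 s: μ = 4π²r³/T² = 3.97813×10^5 km³/s².
Transfer-ellipse semi-major axis a_t = (r₁ + r₂)/2 = (65700 + 7560)/2 = 36630 km.
Circular speed at r₁: v₁ = √(μ/r₁) = √(3.97813×10^5/65700) = 2.461 km/s.
On the transfer ellipse at r₁, vis-viva equation gives v_a = √[μ(2/r₁ − 1/a_t)] = 1.118 km/s.
First burn Δv₁ = |v_a − v₁| = 1.343 km/s.
Circular speed at r₂: v₂ = √(μ/r₂) = 7.254 km/s.
Transfer-orbit speed at r₂: v_p = √[μ(2/r₂ − 1/a_t)] = 9.715 km/s.
Second burn Δv₂ = |v₂ − v_p| = 2.461 km/s.
Total Δv = Δv₁ + Δv₂ = 3.804 km/s.

Δv = 3800 m/s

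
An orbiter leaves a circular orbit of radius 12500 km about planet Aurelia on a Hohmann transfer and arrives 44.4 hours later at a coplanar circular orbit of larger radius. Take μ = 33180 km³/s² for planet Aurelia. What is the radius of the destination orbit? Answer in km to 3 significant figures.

Transfer time t = 44.4 hours = 1.5984×10^5 s, and t = π√(a_t³/μ).
So a_t = (μ t²/π²)^(1/3) = (33180 × (1.5984×10^5)² / π²)^(1/3) = 44121 km.
Since a_t = (r₁ + r₂)/2, r₂ = 2a_t − r₁ = 2×44121 − 12500 = 75742 km.

r₂ = 75700 km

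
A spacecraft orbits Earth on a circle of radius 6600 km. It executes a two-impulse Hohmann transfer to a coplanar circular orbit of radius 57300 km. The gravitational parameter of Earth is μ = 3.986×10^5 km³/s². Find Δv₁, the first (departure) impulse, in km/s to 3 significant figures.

Semi-major axis of the transfer orbit: a_t = (6600 + 57300)/2 = 31950 km.
On the circular orbit at r = 6600 km, v_c = √(μ/r) = 7.7714 km/s.
Transfer-orbit speed at the same r (vis-viva, a = a_t): v_t = √[μ(2/r − 1/a_t)] = 10.407 km/s.
Δv₁ = |v_t − v_c| = |10.407 − 7.7714| = 2.636 km/s.

Δv₁ = 2.64 km/s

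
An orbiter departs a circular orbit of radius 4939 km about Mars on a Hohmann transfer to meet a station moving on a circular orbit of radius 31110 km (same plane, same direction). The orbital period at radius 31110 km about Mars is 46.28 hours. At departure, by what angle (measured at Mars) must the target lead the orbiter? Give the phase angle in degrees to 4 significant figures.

φ = 100.6°

From Kepler's third law T² = 4π²r³/μ at r = 31110 km, T = 46.28 hours = 46.28 × 3600 s = 1.66608×10^5 s: μ = 4π²r³/T² = 42822.1 km³/s².
Semi-major axis of the transfer orbit: a_t = (4939 + 31110)/2 = 18024.5 km.
Transfer time t = π√(a_t³/μ) = 36740 s.
Target angular speed ω₂ = √(μ/r₂³) = 3.771×10^-5 rad/s.
Angle swept by the target during transfer: ω₂·t = 1.3855 rad = 79.38°.
The orbiter traverses 180° on the transfer ellipse, so the target must lead by 180° − 79.38° = 100.6°.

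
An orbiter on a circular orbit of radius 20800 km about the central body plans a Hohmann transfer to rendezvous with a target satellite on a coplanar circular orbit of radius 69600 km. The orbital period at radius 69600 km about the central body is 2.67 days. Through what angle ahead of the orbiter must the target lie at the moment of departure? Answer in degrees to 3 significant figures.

φ = 85.8°

From Kepler's third law T² = 4π²r³/μ at r = 69600 km, T = 2.67 days = 2.67 × 86400 s = 2.30688×10^5 s: μ = 4π²r³/T² = 2.50114×10^5 km³/s².
Semi-major axis of the transfer orbit: a_t = (20800 + 69600)/2 = 45200 km.
Transfer time t = π√(a_t³/μ) = 60365 s.
Target angular speed ω₂ = √(μ/r₂³) = 2.7237×10^-5 rad/s.
Angle swept by the target during transfer: ω₂·t = 1.64416 rad = 94.20°.
The orbiter traverses 180° on the transfer ellipse, so the target must lead by 180° − 94.20° = 85.8°.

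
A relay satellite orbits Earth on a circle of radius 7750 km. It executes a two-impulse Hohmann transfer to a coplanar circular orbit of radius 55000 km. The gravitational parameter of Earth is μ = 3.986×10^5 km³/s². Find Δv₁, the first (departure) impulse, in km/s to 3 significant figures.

Δv₁ = 2.32 km/s

Semi-major axis of the transfer orbit: a_t = (7750 + 55000)/2 = 31375 km.
On the circular orbit at r = 7750 km, v_c = √(μ/r) = 7.1716 km/s.
Vis-viva on the transfer ellipse at r = 7750 km gives v_t = √[μ(2/r − 1/a_t)] = 9.4953 km/s.
Δv₁ = |v_t − v_c| = |9.4953 − 7.1716| = 2.324 km/s.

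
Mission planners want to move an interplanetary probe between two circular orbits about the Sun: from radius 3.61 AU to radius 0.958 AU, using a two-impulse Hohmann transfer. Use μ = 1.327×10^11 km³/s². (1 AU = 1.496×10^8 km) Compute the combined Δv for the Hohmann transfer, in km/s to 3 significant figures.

In km: r₁ = 3.61 × 1.496×10^8 = 5.40056×10^8 km; r₂ = 0.958 × 1.496×10^8 = 1.433168×10^8 km.
Transfer-ellipse semi-major axis a_t = (r₁ + r₂)/2 = (5.40056×10^8 + 1.433168×10^8)/2 = 3.416864×10^8 km.
At r₁ the circular-orbit speed is v₁ = √(μ/r₁) = 15.675 km/s.
On the transfer ellipse at r₁, vis-viva gives v_a = √[μ(2/r₁ − 1/a_t)] = 10.152 km/s.
First burn Δv₁ = |v_a − v₁| = 5.523 km/s.
At r₂, v₂ = √(μ/r₂) = 30.429 km/s.
Transfer-orbit speed at r₂: v_p = √[μ(2/r₂ − 1/a_t)] = 38.255 km/s.
Second burn Δv₂ = |v₂ − v_p| = 7.826 km/s.
Δv = Δv₁ + Δv₂ = 5.523 + 7.826 = 13.35 km/s.

Δv = 13.3 km/s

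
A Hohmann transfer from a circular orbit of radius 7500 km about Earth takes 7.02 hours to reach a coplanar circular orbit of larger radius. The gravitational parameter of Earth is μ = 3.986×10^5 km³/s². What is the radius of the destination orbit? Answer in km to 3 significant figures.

Transfer time t = 7.02 hours = 25272 s, and t = π√(a_t³/μ).
So a_t = (μ t²/π²)^(1/3) = (3.986×10^5 × (25272)² / π²)^(1/3) = 29546 km.
Since a_t = (r₁ + r₂)/2, r₂ = 2a_t − r₁ = 2×29546 − 7500 = 51592 km.

r₂ = 51600 km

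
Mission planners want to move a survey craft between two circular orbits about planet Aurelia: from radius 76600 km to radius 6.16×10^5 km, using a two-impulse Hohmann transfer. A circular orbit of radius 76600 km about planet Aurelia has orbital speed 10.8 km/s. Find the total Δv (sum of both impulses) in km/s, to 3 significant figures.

Δv = 5.62 km/s

From the circular-orbit relation v² = μ/r at r = 76600 km: μ = v²r = (10.8)² × 76600 = 8.93462×10^6 km³/s².
Transfer-ellipse semi-major axis a_t = (r₁ + r₂)/2 = (76600 + 6.160×10^5)/2 = 3.463×10^5 km.
At r₁ the circular-orbit speed is v₁ = √(μ/r₁) = 10.800 km/s.
Transfer-orbit speed at r₁ (v² = μ(2/r − 1/a)): v_p = √[μ(2/r₁ − 1/a_t)] = 14.404 km/s.
First burn Δv₁ = |v_p − v₁| = 3.604 km/s.
Circular speed at r₂: v₂ = √(μ/r₂) = 3.808 km/s.
Transfer-orbit speed at r₂: v_a = √[μ(2/r₂ − 1/a_t)] = 1.791 km/s.
Second burn Δv₂ = |v₂ − v_a| = 2.017 km/s.
Total Δv = Δv₁ + Δv₂ = 5.621 km/s.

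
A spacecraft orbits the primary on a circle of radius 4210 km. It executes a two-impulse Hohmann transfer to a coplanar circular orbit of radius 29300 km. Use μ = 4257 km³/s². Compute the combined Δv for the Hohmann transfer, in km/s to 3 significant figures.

Δv = 0.514 km/s

Transfer-ellipse semi-major axis a_t = (r₁ + r₂)/2 = (4210 + 29300)/2 = 16755 km.
At r₁ the circular-orbit speed is v₁ = √(μ/r₁) = 1.0056 km/s.
Transfer-orbit speed at r₁ (vis-viva equation): v_p = √[μ(2/r₁ − 1/a_t)] = 1.3298 km/s.
First burn Δv₁ = |v_p − v₁| = 0.3242 km/s.
At r₂, v₂ = √(μ/r₂) = 0.3812 km/s.
Transfer-orbit speed at r₂: v_a = √[μ(2/r₂ − 1/a_t)] = 0.1911 km/s.
Second burn Δv₂ = |v₂ − v_a| = 0.1901 km/s.
Total Δv = Δv₁ + Δv₂ = 0.5143 km/s.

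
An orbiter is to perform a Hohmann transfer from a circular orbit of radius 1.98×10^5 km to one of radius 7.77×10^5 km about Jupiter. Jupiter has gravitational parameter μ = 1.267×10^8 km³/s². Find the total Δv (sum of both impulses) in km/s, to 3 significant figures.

The Hohmann ellipse has a_t = (r₁ + r₂)/2 = 4.875×10^5 km.
Circular speed at r₁: v₁ = √(μ/r₁) = √(1.267×10^8/1.980×10^5) = 25.30 km/s.
Transfer-orbit speed at r₁ (v² = μ(2/r − 1/a)): v_p = √[μ(2/r₁ − 1/a_t)] = 31.94 km/s.
First burn Δv₁ = |v_p − v₁| = 6.640 km/s.
At r₂, v₂ = √(μ/r₂) = 12.77 km/s.
Transfer-orbit speed at r₂: v_a = √[μ(2/r₂ − 1/a_t)] = 8.138 km/s.
Second burn Δv₂ = |v₂ − v_a| = 4.632 km/s.
Δv = Δv₁ + Δv₂ = 6.640 + 4.632 = 11.27 km/s.

Δv = 11.3 km/s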